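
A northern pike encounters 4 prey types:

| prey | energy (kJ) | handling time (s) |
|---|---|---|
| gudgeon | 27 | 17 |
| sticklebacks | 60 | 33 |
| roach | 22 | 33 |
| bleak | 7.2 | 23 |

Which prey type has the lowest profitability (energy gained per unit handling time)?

In descending order of E/h:
sticklebacks: 60/33 = 1.82 kJ/s
gudgeon: 27/17 = 1.59 kJ/s
roach: 22/33 = 0.667 kJ/s
bleak: 7.2/23 = 0.313 kJ/s

bleak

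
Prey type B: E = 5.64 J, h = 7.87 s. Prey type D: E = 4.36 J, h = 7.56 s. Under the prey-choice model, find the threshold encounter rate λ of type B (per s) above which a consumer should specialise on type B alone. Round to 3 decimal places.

0.524 per s

The zero-one rule: include type D iff E₂/h₂ > λE₁/(1+λh₁). Equality gives the switch point.
λE₁h₂ = E₂ + λE₂h₁ ⇒ λ = E₂/(E₁h₂ − E₂h₁) = 4.36/(42.64 − 34.31) = 0.5237 per s.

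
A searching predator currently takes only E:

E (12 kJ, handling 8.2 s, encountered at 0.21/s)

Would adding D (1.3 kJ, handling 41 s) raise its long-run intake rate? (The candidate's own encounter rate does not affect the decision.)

No

On E alone, R = ΣλE/(1+Σλh) = 2.52/2.722 = 0.9258 kJ/s.
Profitability of D: 1.3/41 = 0.03171 kJ/s.
Since 0.03171 < R, time spent handling D is better spent searching.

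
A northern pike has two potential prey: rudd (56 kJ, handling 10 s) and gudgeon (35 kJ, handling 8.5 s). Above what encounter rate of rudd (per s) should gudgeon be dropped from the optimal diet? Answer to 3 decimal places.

0.278 per s

The zero-one rule: include gudgeon iff E₂/h₂ > λE₁/(1+λh₁). Equality gives the switch point.
λE₁h₂ = E₂ + λE₂h₁ ⇒ λ = E₂/(E₁h₂ − E₂h₁) = 35/(476 − 350) = 0.2778 per s.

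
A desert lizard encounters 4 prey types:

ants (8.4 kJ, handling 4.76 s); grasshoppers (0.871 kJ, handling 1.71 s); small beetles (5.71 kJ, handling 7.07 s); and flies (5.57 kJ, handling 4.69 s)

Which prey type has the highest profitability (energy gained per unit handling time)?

ants

Profitability E/h (kJ/s): ants = 8.4/4.76 = 1.76, grasshoppers = 0.871/1.71 = 0.509, small beetles = 5.71/7.07 = 0.808, flies = 5.57/4.69 = 1.19.
Ranked: ants > flies > small beetles > grasshoppers.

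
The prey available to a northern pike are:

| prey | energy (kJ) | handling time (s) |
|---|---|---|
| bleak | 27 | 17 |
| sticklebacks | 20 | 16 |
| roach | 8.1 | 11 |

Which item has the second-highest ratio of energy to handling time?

Profitability E/h (kJ/s): bleak = 27/17 = 1.59, sticklebacks = 20/16 = 1.25, roach = 8.1/11 = 0.736.
Ranked: bleak > sticklebacks > roach.

sticklebacks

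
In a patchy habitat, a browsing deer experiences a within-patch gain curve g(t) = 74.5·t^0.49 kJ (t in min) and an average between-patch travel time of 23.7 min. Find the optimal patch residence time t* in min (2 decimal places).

22.77 min

By the marginal value theorem, leave when the instantaneous gain rate g'(t) equals the habitat-wide average g(t)/(T + t).
g'(t) = 0.49·74.5·t^-0.51. Setting 0.49·74.5·t^-0.51 = 74.5·t^0.49/(23.7+t) gives 0.49(23.7+t) = t, so 0.51·t = 0.49×23.7.
t* = 0.49×23.7/0.51 = 22.77 min.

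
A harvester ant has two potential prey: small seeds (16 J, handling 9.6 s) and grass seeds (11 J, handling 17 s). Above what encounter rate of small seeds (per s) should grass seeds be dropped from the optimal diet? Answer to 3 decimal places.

Drop grass seeds once their profitability E₂/h₂ falls below the rate achievable on small seeds alone: E₂/h₂ = λE₁/(1 + λh₁).
Solve for λ: λE₁h₂ = E₂(1 + λh₁) → λ(E₁h₂ − E₂h₁) = E₂ → λ = E₂/(E₁h₂ − E₂h₁).
λ = 11/(16×17 − 11×9.6) = 11/166.4 = 0.06611 per s.

0.066 per s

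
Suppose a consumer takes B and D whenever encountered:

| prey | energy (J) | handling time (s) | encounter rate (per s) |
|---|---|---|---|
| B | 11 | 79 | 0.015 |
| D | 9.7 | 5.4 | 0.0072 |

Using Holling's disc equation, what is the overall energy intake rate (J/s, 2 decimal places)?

0.11 J/s

Energy encountered per unit search time: 0.015×11 + 0.0072×9.7 = 0.2348 J/s.
Handling time per unit search time: 0.015×79 + 0.0072×5.4 = 1.224.
Rate = 0.2348/(1 + 1.224) = 0.1056 J/s.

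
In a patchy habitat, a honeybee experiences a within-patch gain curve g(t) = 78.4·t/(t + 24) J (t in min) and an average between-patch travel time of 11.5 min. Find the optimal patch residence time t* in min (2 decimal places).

Optimal t* satisfies g'(t*) = g(t*)/(T + t*).
g'(t) = 78.4·24/(t + 24)². Setting 78.4·24/(t+24)² = 78.4t/[(t+24)(11.5+t)] gives 24(11.5+t) = t(t+24), so t² = 24×11.5 = 276.
t* = √276 = 16.61 min.

16.61 min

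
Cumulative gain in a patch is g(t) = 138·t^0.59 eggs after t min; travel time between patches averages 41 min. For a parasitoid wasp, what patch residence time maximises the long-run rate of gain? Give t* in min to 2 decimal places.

59.00 min

Optimal t* satisfies g'(t*) = g(t*)/(T + t*).
g'(t) = 0.59·138·t^-0.41. Setting 0.59·138·t^-0.41 = 138·t^0.59/(41+t) gives 0.59(41+t) = t, so 0.41·t = 0.59×41.
t* = 0.59×41/0.41 = 59 min.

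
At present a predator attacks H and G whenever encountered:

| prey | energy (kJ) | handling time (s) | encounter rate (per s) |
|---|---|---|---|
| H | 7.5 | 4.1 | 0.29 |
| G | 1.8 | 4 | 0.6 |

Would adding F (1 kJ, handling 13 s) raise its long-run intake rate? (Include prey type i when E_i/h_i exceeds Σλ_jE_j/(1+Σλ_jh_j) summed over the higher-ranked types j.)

Current rate: (0.29×7.5 + 0.6×1.8)/(1 + 0.29×4.1 + 0.6×4) = 0.7093 kJ/s.
F: E/h = 1/13 = 0.07692 kJ/s.
Since 0.07692 < R, time spent handling F is better spent searching.

No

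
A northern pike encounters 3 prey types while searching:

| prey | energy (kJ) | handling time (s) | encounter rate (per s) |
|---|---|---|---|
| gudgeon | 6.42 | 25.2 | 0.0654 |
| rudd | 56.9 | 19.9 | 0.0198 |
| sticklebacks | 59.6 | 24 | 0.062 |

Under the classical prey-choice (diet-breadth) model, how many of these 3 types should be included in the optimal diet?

Rank by E/h (kJ/s): rudd 2.86, sticklebacks 2.48, gudgeon 0.255. Include each in turn until the next type's E/h falls below the running intake rate.
Rate on top 1: 0.8082. sticklebacks: 2.48 > 0.8082 → include.
Rate on top 2: 1.673. gudgeon: 0.255 < 1.673 → exclude; stop.
Optimal diet: rudd, sticklebacks — 2 of 3 types.

2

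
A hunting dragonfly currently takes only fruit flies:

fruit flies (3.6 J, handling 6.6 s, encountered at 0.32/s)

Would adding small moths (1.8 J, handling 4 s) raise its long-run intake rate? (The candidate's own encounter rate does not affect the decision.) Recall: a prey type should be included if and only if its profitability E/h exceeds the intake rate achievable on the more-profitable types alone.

Yes

On fruit flies alone, R = ΣλE/(1+Σλh) = 1.152/3.112 = 0.3702 J/s.
small moths: E/h = 1.8/4 = 0.45 J/s.
Since 0.45 > R, including small moths increases the long-run rate.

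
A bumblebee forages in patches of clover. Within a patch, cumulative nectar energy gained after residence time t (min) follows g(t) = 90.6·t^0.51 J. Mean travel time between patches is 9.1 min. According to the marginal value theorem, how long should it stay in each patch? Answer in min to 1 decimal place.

9.5 min

Maximise g(t)/(T+t): set derivative to zero → g'(t)(T+t) = g(t).
g'(t) = 0.51·90.6·t^-0.49. Setting 0.51·90.6·t^-0.49 = 90.6·t^0.51/(9.1+t) gives 0.51(9.1+t) = t, so 0.49·t = 0.51×9.1.
t* = 0.51×9.1/0.49 = 9.471 min.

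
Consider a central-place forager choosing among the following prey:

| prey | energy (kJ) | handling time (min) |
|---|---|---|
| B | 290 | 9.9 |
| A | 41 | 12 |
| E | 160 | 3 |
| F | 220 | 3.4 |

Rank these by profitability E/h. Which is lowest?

In descending order of E/h:
F: 220/3.4 = 64.7 kJ/min
E: 160/3 = 53.3 kJ/min
B: 290/9.9 = 29.3 kJ/min
A: 41/12 = 3.42 kJ/min

A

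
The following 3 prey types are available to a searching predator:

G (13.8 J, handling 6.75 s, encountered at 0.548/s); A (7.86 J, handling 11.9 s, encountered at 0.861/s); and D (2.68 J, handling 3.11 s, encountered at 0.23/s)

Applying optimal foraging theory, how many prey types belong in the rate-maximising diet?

Rank by E/h (J/s): G 2.04, D 0.862, A 0.661. Include each in turn until the next type's E/h falls below the running intake rate.
Rate on top 1: 1.609. D: 0.862 < 1.609 → exclude; stop.
Optimal diet: G — 1 of 3 types.

1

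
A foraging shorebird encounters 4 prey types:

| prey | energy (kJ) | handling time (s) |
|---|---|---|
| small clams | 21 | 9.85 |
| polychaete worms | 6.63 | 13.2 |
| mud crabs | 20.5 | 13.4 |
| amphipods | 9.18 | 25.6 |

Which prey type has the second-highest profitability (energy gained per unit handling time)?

mud crabs

In descending order of E/h:
small clams: 21/9.85 = 2.13 kJ/s
mud crabs: 20.5/13.4 = 1.53 kJ/s
polychaete worms: 6.63/13.2 = 0.502 kJ/s
amphipods: 9.18/25.6 = 0.359 kJ/s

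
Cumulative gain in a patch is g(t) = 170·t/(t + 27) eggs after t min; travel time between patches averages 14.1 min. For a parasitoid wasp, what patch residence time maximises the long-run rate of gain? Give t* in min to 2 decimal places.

19.51 min

Optimal t* satisfies g'(t*) = g(t*)/(T + t*).
g'(t) = 170·27/(t + 27)². Setting 170·27/(t+27)² = 170t/[(t+27)(14.1+t)] gives 27(14.1+t) = t(t+27), so t² = 27×14.1 = 380.7.
t* = √380.7 = 19.51 min.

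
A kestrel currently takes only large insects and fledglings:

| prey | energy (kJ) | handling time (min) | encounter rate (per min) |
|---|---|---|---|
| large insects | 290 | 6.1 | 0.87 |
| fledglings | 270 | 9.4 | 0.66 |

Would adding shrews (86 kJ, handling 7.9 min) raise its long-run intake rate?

No

On large insects and fledglings alone, R = ΣλE/(1+Σλh) = 430.5/12.51 = 34.41 kJ/min.
shrews: E/h = 86/7.9 = 10.89 kJ/min.
10.89 < 34.41, so adding shrews would lower the average — exclude it.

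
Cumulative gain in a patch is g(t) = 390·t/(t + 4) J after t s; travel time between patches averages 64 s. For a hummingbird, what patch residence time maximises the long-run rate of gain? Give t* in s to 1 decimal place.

16.0 s

By the marginal value theorem, leave when the instantaneous gain rate g'(t) equals the habitat-wide average g(t)/(T + t).
g'(t) = 390·4/(t + 4)². Setting 390·4/(t+4)² = 390t/[(t+4)(64+t)] gives 4(64+t) = t(t+4), so t² = 4×64 = 256.
t* = √256 = 16 s.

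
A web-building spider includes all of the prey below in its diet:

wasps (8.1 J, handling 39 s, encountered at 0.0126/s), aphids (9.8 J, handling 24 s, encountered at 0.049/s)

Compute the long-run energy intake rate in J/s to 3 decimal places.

R = (0.0126×8.1 + 0.049×9.8) / (1 + 0.0126×39 + 0.049×24) = 0.5823/2.667 = 0.2183 J/s.

0.218 J/s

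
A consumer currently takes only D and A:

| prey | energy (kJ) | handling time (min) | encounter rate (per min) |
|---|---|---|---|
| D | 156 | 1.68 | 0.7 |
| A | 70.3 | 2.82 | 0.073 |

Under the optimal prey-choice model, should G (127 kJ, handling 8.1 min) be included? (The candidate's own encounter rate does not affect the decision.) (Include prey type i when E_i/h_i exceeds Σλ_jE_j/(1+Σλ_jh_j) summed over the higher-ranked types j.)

Intake rate on the current diet: R = (0.7×156 + 0.073×70.3) / (1 + 0.7×1.68 + 0.073×2.82) = 114.3/2.382 = 48 kJ/min.
Profitability of G: 127/8.1 = 15.68 kJ/min.
15.68 < 48, so adding G would lower the average — exclude it.

No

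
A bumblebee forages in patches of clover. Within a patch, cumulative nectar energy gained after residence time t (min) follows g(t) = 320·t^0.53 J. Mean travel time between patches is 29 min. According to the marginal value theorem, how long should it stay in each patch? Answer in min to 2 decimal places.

32.70 min

Maximise g(t)/(T+t): set derivative to zero → g'(t)(T+t) = g(t).
g'(t) = 0.53·320·t^-0.47. Setting 0.53·320·t^-0.47 = 320·t^0.53/(29+t) gives 0.53(29+t) = t, so 0.47·t = 0.53×29.
t* = 0.53×29/0.47 = 32.7 min.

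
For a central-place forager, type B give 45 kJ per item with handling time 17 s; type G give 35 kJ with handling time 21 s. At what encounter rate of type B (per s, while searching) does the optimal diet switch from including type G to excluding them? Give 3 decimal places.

0.100 per s

The zero-one rule: include type G iff E₂/h₂ > λE₁/(1+λh₁). Equality gives the switch point.
λE₁h₂ = E₂ + λE₂h₁ ⇒ λ = E₂/(E₁h₂ − E₂h₁) = 35/(945 − 595) = 0.1 per s.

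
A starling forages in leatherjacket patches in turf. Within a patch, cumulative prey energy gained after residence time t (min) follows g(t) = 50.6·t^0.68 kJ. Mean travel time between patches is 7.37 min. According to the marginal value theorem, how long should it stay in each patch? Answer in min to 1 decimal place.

15.7 min

By the marginal value theorem, leave when the instantaneous gain rate g'(t) equals the habitat-wide average g(t)/(T + t).
g'(t) = 0.68·50.6·t^-0.32. Setting 0.68·50.6·t^-0.32 = 50.6·t^0.68/(7.37+t) gives 0.68(7.37+t) = t, so 0.32·t = 0.68×7.37.
t* = 0.68×7.37/0.32 = 15.66 min.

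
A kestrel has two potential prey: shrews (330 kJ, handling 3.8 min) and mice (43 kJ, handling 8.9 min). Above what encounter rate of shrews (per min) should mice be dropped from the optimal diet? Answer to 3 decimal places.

Drop mice once their profitability E₂/h₂ falls below the rate achievable on shrews alone: E₂/h₂ = λE₁/(1 + λh₁).
Solve for λ: λE₁h₂ = E₂(1 + λh₁) → λ(E₁h₂ − E₂h₁) = E₂ → λ = E₂/(E₁h₂ − E₂h₁).
λ = 43/(330×8.9 − 43×3.8) = 43/2774 = 0.0155 per min.

0.016 per min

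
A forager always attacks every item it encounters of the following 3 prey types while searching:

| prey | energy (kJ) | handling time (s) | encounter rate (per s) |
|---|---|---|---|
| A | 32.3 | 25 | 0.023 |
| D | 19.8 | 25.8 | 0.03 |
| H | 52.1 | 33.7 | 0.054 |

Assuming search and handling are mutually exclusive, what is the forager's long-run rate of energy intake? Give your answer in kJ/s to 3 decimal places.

0.996 kJ/s

Energy encountered per unit search time: 0.023×32.3 + 0.03×19.8 + 0.054×52.1 = 4.15 kJ/s.
Handling time per unit search time: 0.023×25 + 0.03×25.8 + 0.054×33.7 = 3.169.
Rate = 4.15/(1 + 3.169) = 0.9956 kJ/s.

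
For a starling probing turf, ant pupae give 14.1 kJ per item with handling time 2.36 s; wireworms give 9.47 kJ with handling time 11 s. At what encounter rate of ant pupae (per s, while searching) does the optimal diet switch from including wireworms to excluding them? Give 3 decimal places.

The zero-one rule: include wireworms iff E₂/h₂ > λE₁/(1+λh₁). Equality gives the switch point.
λE₁h₂ = E₂ + λE₂h₁ ⇒ λ = E₂/(E₁h₂ − E₂h₁) = 9.47/(155.1 − 22.35) = 0.07134 per s.

0.071 per s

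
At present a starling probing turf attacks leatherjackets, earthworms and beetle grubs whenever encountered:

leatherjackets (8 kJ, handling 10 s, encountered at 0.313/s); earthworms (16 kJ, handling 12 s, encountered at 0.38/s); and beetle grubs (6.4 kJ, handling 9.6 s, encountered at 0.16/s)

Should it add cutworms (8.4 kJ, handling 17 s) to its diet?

Current rate: (0.313×8 + 0.38×16 + 0.16×6.4)/(1 + 0.313×10 + 0.38×12 + 0.16×9.6) = 0.9396 kJ/s.
Profitability of cutworms: 8.4/17 = 0.4941 kJ/s.
Since 0.4941 < R, time spent handling cutworms is better spent searching.

No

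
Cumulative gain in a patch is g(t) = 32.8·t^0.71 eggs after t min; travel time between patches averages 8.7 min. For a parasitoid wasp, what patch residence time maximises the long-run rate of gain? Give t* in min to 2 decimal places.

21.30 min

Optimal t* satisfies g'(t*) = g(t*)/(T + t*).
g'(t) = 0.71·32.8·t^-0.29. Setting 0.71·32.8·t^-0.29 = 32.8·t^0.71/(8.7+t) gives 0.71(8.7+t) = t, so 0.29·t = 0.71×8.7.
t* = 0.71×8.7/0.29 = 21.3 min.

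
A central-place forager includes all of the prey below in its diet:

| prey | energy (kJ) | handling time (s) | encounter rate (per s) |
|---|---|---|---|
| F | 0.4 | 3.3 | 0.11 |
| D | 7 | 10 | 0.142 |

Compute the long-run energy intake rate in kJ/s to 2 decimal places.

Energy encountered per unit search time: 0.11×0.4 + 0.142×7 = 1.038 kJ/s.
Handling time per unit search time: 0.11×3.3 + 0.142×10 = 1.783.
Rate = 1.038/(1 + 1.783) = 0.373 kJ/s.

0.37 kJ/s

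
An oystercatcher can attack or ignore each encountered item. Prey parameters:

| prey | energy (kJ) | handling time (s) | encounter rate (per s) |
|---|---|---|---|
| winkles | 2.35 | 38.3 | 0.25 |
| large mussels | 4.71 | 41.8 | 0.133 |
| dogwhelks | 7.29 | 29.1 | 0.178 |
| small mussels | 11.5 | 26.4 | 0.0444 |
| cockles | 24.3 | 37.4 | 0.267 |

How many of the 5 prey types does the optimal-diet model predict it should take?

Rank by E/h (kJ/s): cockles 0.65, small mussels 0.436, dogwhelks 0.251, large mussels 0.113, winkles 0.0614. Include each in turn until the next type's E/h falls below the running intake rate.
Rate on top 1: 0.5906. small mussels: 0.436 < 0.5906 → exclude; stop.
Optimal diet: cockles — 1 of 5 types.

1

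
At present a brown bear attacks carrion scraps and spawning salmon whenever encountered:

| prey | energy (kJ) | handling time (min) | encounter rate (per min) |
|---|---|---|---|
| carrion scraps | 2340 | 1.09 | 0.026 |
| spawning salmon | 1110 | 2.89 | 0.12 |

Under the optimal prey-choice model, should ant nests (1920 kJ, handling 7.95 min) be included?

Current rate: (0.026×2340 + 0.12×1110)/(1 + 0.026×1.09 + 0.12×2.89) = 141.1 kJ/min.
ant nests: E/h = 1920/7.95 = 241.5 kJ/min.
Since 241.5 > R, including ant nests increases the long-run rate.

Yes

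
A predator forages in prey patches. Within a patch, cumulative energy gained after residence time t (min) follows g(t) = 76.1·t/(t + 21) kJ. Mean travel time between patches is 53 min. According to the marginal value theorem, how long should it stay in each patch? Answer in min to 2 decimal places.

33.36 min

Maximise g(t)/(T+t): set derivative to zero → g'(t)(T+t) = g(t).
g'(t) = 76.1·21/(t + 21)². Setting 76.1·21/(t+21)² = 76.1t/[(t+21)(53+t)] gives 21(53+t) = t(t+21), so t² = 21×53 = 1113.
t* = √1113 = 33.36 min.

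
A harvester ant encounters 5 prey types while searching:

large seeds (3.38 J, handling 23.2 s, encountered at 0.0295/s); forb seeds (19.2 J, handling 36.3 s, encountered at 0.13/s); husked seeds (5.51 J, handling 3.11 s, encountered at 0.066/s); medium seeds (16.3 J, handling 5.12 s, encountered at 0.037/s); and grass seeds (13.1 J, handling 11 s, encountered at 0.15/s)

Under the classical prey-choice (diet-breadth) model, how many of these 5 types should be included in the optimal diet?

3

Rank by E/h (J/s): medium seeds 3.18, husked seeds 1.77, grass seeds 1.19, forb seeds 0.529, large seeds 0.146. Include each in turn until the next type's E/h falls below the running intake rate.
Rate on top 1: 0.507. husked seeds: 1.77 > 0.507 → include.
Rate on top 2: 0.6932. grass seeds: 1.19 > 0.6932 → include.
Rate on top 3: 0.9629. forb seeds: 0.529 < 0.9629 → exclude; stop.
Optimal diet: medium seeds, husked seeds, grass seeds — 3 of 5 types.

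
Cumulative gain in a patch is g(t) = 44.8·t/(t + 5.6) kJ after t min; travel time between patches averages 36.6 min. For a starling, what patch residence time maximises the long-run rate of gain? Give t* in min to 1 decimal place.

14.3 min

By the marginal value theorem, leave when the instantaneous gain rate g'(t) equals the habitat-wide average g(t)/(T + t).
g'(t) = 44.8·5.6/(t + 5.6)². Setting 44.8·5.6/(t+5.6)² = 44.8t/[(t+5.6)(36.6+t)] gives 5.6(36.6+t) = t(t+5.6), so t² = 5.6×36.6 = 205.
t* = √205 = 14.32 min.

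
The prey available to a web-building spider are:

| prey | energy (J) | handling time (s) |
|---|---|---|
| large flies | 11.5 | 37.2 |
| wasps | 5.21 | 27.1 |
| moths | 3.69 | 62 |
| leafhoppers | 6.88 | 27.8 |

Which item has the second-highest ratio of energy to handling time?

Profitability E/h (J/s): large flies = 11.5/37.2 = 0.309, wasps = 5.21/27.1 = 0.192, moths = 3.69/62 = 0.0595, leafhoppers = 6.88/27.8 = 0.247.
Ranked: large flies > leafhoppers > wasps > moths.

leafhoppers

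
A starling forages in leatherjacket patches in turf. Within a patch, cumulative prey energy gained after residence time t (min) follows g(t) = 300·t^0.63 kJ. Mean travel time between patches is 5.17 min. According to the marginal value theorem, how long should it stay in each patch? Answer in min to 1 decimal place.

8.8 min

Optimal t* satisfies g'(t*) = g(t*)/(T + t*).
g'(t) = 0.63·300·t^-0.37. Setting 0.63·300·t^-0.37 = 300·t^0.63/(5.17+t) gives 0.63(5.17+t) = t, so 0.37·t = 0.63×5.17.
t* = 0.63×5.17/0.37 = 8.803 min.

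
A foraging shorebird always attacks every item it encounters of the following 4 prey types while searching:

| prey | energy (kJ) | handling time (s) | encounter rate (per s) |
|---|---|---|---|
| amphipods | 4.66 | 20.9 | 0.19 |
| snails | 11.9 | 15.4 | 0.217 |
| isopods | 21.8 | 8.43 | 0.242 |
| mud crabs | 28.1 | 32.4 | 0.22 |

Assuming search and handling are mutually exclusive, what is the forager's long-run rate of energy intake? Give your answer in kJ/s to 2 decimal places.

0.85 kJ/s

R = (0.19×4.66 + 0.217×11.9 + 0.242×21.8 + 0.22×28.1) / (1 + 0.19×20.9 + 0.217×15.4 + 0.242×8.43 + 0.22×32.4) = 14.93/17.48 = 0.8538 kJ/s.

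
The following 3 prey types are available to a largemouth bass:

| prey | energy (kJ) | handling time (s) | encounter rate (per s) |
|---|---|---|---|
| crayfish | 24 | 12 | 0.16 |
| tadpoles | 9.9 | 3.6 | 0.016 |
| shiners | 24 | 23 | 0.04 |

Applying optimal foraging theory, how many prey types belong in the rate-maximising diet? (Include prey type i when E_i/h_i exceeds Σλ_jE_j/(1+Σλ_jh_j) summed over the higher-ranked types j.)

E/h in descending order: tadpoles 2.75, crayfish 2, shiners 1.04 kJ/s. The optimal diet is the largest prefix of this list for which every included type satisfies E_i/h_i > R on the types above it.
Rate on top 1: 0.1498. crayfish: 2 > 0.1498 → include.
Rate on top 2: 1.343. shiners: 1.04 < 1.343 → exclude; stop.
Optimal diet: tadpoles, crayfish — 2 of 3 types.

2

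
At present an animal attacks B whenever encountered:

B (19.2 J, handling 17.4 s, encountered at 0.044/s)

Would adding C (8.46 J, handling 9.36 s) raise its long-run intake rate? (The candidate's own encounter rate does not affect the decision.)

Yes

Current rate: (0.044×19.2)/(1 + 0.044×17.4) = 0.4785 J/s.
C: E/h = 8.46/9.36 = 0.9038 J/s.
Since 0.9038 > R, including C increases the long-run rate.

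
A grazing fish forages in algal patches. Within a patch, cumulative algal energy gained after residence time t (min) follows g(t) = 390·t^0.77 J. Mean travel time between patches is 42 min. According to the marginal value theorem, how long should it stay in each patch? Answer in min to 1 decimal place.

Optimal t* satisfies g'(t*) = g(t*)/(T + t*).
g'(t) = 0.77·390·t^-0.23. Setting 0.77·390·t^-0.23 = 390·t^0.77/(42+t) gives 0.77(42+t) = t, so 0.23·t = 0.77×42.
t* = 0.77×42/0.23 = 140.6 min.

140.6 min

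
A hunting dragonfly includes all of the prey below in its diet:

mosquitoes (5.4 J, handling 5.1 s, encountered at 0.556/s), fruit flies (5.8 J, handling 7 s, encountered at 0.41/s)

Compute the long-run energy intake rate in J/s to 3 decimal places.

0.802 J/s

R = (0.556×5.4 + 0.41×5.8) / (1 + 0.556×5.1 + 0.41×7) = 5.38/6.706 = 0.8024 J/s.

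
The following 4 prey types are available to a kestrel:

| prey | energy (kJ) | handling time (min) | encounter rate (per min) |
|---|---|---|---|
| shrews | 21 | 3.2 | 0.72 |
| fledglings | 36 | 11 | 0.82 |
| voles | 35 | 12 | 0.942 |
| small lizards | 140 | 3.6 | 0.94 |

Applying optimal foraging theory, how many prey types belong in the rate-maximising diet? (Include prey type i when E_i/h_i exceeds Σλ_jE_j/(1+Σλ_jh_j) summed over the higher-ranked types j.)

Profitabilities (E/h, kJ/min): small lizards 38.9, shrews 6.56, fledglings 3.27, voles 2.92. Add prey in this order while the next type's profitability exceeds the intake rate on those already taken.
Rate on top 1: 30.02. shrews: 6.56 < 30.02 → exclude; stop.
Optimal diet: small lizards — 1 of 4 types.

1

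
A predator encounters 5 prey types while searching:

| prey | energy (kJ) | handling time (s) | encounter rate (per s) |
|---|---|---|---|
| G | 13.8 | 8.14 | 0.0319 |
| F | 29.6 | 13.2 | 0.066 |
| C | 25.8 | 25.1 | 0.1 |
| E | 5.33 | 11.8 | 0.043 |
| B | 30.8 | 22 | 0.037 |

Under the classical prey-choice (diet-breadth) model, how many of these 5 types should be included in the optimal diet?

3

Profitabilities (E/h, kJ/s): F 2.24, G 1.7, B 1.4, C 1.03, E 0.452. Add prey in this order while the next type's profitability exceeds the intake rate on those already taken.
Rate on top 1: 1.044. G: 1.7 > 1.044 → include.
Rate on top 2: 1.123. B: 1.4 > 1.123 → include.
Rate on top 3: 1.2. C: 1.03 < 1.2 → exclude; stop.
Optimal diet: F, G, B — 3 of 5 types.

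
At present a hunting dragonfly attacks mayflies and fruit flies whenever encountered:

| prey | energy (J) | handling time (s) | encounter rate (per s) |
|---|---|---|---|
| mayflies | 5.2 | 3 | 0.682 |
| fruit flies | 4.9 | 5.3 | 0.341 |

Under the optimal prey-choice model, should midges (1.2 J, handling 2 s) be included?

No

Intake rate on the current diet: R = (0.682×5.2 + 0.341×4.9) / (1 + 0.682×3 + 0.341×5.3) = 5.217/4.853 = 1.075 J/s.
midges: E/h = 1.2/2 = 0.6 J/s.
Since 0.6 < R, time spent handling midges is better spent searching.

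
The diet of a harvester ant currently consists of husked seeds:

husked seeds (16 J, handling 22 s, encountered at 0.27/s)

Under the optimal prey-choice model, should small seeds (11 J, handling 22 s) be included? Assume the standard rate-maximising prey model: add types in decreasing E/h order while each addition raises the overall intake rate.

Intake rate on the current diet: R = (0.27×16) / (1 + 0.27×22) = 4.32/6.94 = 0.6225 J/s.
Profitability of small seeds: 11/22 = 0.5 J/s.
Since 0.5 < R, time spent handling small seeds is better spent searching.

No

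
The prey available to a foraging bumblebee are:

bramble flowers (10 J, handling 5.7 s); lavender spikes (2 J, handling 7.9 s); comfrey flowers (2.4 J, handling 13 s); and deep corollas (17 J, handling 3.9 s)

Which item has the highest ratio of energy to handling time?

deep corollas

In descending order of E/h:
deep corollas: 17/3.9 = 4.36 J/s
bramble flowers: 10/5.7 = 1.75 J/s
lavender spikes: 2/7.9 = 0.253 J/s
comfrey flowers: 2.4/13 = 0.185 J/s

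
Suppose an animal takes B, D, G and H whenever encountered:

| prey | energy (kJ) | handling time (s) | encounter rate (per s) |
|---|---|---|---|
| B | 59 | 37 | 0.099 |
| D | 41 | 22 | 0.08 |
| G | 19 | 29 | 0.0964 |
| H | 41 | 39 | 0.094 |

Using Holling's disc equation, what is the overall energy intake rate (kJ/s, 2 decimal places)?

1.15 kJ/s

R = (0.099×59 + 0.08×41 + 0.0964×19 + 0.094×41) / (1 + 0.099×37 + 0.08×22 + 0.0964×29 + 0.094×39) = 14.81/12.88 = 1.149 kJ/s.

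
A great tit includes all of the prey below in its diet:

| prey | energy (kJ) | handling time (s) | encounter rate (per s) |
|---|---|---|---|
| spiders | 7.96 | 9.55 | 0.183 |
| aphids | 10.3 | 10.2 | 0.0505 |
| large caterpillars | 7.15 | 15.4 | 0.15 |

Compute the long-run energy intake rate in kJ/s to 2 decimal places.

R = Σλ_iE_i / (1 + Σλ_ih_i)
Numerator: 0.183×7.96 + 0.0505×10.3 + 0.15×7.15 = 3.049
Denominator: 1 + 0.183×9.55 + 0.0505×10.2 + 0.15×15.4 = 5.573
R = 3.049/5.573 = 0.5472 kJ/s

0.55 kJ/s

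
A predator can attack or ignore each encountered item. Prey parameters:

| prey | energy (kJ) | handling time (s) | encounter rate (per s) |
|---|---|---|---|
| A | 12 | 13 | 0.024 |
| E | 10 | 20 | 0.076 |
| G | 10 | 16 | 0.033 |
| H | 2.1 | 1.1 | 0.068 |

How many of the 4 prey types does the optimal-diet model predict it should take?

4

E/h in descending order: H 1.91, A 0.923, G 0.625, E 0.5 kJ/s. The optimal diet is the largest prefix of this list for which every included type satisfies E_i/h_i > R on the types above it.
Rate on top 1: 0.1329. A: 0.923 > 0.1329 → include.
Rate on top 2: 0.3106. G: 0.625 > 0.3106 → include.
Rate on top 3: 0.3973. E: 0.5 > 0.3973 → include.
Optimal diet: H, A, G, E — 4 of 4 types.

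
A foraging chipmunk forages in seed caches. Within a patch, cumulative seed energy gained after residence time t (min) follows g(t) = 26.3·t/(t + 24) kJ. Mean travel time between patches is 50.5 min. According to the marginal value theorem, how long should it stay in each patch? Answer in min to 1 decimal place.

34.8 min

By the marginal value theorem, leave when the instantaneous gain rate g'(t) equals the habitat-wide average g(t)/(T + t).
g'(t) = 26.3·24/(t + 24)². Setting 26.3·24/(t+24)² = 26.3t/[(t+24)(50.5+t)] gives 24(50.5+t) = t(t+24), so t² = 24×50.5 = 1212.
t* = √1212 = 34.81 min.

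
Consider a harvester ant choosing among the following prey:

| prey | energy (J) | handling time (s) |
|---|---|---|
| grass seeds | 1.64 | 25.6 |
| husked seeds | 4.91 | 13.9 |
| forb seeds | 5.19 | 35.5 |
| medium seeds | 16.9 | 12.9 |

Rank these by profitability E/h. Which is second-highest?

Profitability E/h (J/s): grass seeds = 1.64/25.6 = 0.0641, husked seeds = 4.91/13.9 = 0.353, forb seeds = 5.19/35.5 = 0.146, medium seeds = 16.9/12.9 = 1.31.
Ranked: medium seeds > husked seeds > forb seeds > grass seeds.

husked seeds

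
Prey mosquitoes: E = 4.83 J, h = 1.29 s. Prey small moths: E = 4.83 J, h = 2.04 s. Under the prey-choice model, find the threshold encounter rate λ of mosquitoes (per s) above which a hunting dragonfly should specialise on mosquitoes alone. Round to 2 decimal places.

Drop small moths once their profitability E₂/h₂ falls below the rate achievable on mosquitoes alone: E₂/h₂ = λE₁/(1 + λh₁).
Solve for λ: λE₁h₂ = E₂(1 + λh₁) → λ(E₁h₂ − E₂h₁) = E₂ → λ = E₂/(E₁h₂ − E₂h₁).
λ = 4.83/(4.83×2.04 − 4.83×1.29) = 4.83/3.623 = 1.333 per s.

1.33 per s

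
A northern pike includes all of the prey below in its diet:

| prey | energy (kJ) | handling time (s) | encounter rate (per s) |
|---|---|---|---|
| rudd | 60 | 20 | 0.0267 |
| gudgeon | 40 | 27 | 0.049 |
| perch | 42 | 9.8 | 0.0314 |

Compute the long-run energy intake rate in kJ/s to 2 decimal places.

1.54 kJ/s

Energy encountered per unit search time: 0.0267×60 + 0.049×40 + 0.0314×42 = 4.881 kJ/s.
Handling time per unit search time: 0.0267×20 + 0.049×27 + 0.0314×9.8 = 2.165.
Rate = 4.881/(1 + 2.165) = 1.542 kJ/s.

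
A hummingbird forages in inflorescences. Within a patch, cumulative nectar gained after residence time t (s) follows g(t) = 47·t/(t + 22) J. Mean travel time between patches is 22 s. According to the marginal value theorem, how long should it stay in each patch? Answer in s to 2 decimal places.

22.00 s

Maximise g(t)/(T+t): set derivative to zero → g'(t)(T+t) = g(t).
g'(t) = 47·22/(t + 22)². Setting 47·22/(t+22)² = 47t/[(t+22)(22+t)] gives 22(22+t) = t(t+22), so t² = 22×22 = 484.
t* = √484 = 22 s.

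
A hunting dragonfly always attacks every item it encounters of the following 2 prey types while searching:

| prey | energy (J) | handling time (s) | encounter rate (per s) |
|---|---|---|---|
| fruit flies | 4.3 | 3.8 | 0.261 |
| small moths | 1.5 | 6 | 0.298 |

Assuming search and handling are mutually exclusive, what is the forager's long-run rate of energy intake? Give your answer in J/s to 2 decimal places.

0.42 J/s

R = (0.261×4.3 + 0.298×1.5) / (1 + 0.261×3.8 + 0.298×6) = 1.569/3.78 = 0.4152 J/s.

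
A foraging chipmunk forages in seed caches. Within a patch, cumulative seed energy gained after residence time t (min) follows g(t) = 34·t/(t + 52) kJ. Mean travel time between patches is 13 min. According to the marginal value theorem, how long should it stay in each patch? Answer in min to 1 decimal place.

Maximise g(t)/(T+t): set derivative to zero → g'(t)(T+t) = g(t).
g'(t) = 34·52/(t + 52)². Setting 34·52/(t+52)² = 34t/[(t+52)(13+t)] gives 52(13+t) = t(t+52), so t² = 52×13 = 676.
t* = √676 = 26 min.

26.0 min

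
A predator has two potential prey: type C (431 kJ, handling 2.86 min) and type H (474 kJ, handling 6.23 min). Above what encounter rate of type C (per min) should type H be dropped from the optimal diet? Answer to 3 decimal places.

0.357 per min

At the threshold, the rate on type C alone equals the profitability of type H: λ·431/(1 + λ·2.86) = 474/6.23 = 76.08.
Rearranging, λ(431 − 76.08×2.86) = 76.08, so λ = 76.08/213.4 = 0.3565 per min.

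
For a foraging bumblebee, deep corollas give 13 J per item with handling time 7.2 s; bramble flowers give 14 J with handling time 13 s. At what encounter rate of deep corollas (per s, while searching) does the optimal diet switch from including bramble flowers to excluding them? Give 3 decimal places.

0.205 per s

Drop bramble flowers once their profitability E₂/h₂ falls below the rate achievable on deep corollas alone: E₂/h₂ = λE₁/(1 + λh₁).
Solve for λ: λE₁h₂ = E₂(1 + λh₁) → λ(E₁h₂ − E₂h₁) = E₂ → λ = E₂/(E₁h₂ − E₂h₁).
λ = 14/(13×13 − 14×7.2) = 14/68.2 = 0.2053 per s.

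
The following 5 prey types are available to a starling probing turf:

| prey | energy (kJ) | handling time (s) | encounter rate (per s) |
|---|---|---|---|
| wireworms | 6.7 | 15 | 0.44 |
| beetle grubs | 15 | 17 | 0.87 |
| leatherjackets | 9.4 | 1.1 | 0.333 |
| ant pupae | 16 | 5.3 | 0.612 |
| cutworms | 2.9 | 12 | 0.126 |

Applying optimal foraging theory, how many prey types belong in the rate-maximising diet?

2

E/h in descending order: leatherjackets 8.55, ant pupae 3.02, beetle grubs 0.882, wireworms 0.447, cutworms 0.242 kJ/s. The optimal diet is the largest prefix of this list for which every included type satisfies E_i/h_i > R on the types above it.
Rate on top 1: 2.291. ant pupae: 3.02 > 2.291 → include.
Rate on top 2: 2.803. beetle grubs: 0.882 < 2.803 → exclude; stop.
Optimal diet: leatherjackets, ant pupae — 2 of 5 types.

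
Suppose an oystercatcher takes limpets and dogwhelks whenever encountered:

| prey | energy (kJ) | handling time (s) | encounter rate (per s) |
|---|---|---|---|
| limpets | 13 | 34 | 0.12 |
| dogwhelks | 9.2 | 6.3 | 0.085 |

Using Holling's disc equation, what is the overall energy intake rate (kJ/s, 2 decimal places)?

R = (0.12×13 + 0.085×9.2) / (1 + 0.12×34 + 0.085×6.3) = 2.342/5.615 = 0.4171 kJ/s.

0.42 kJ/s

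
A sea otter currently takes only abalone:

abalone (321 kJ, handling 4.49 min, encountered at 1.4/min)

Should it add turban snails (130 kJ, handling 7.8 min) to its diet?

On abalone alone, R = ΣλE/(1+Σλh) = 449.4/7.286 = 61.68 kJ/min.
turban snails: E/h = 130/7.8 = 16.67 kJ/min.
16.67 < 61.68, so adding turban snails would lower the average — exclude it.

No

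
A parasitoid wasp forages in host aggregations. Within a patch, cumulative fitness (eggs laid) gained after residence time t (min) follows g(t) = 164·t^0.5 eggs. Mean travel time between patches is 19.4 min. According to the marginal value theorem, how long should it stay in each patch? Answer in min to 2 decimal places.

19.40 min

By the marginal value theorem, leave when the instantaneous gain rate g'(t) equals the habitat-wide average g(t)/(T + t).
g'(t) = 0.5·164·t^-0.5. Setting 0.5·164·t^-0.5 = 164·t^0.5/(19.4+t) gives 0.5(19.4+t) = t, so 0.50·t = 0.5×19.4.
t* = 0.5×19.4/0.50 = 19.4 min.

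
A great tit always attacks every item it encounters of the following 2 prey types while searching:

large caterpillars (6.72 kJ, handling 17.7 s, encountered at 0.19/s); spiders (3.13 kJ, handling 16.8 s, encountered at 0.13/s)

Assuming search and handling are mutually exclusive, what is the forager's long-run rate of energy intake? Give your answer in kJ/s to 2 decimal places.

0.26 kJ/s

Energy encountered per unit search time: 0.19×6.72 + 0.13×3.13 = 1.684 kJ/s.
Handling time per unit search time: 0.19×17.7 + 0.13×16.8 = 5.547.
Rate = 1.684/(1 + 5.547) = 0.2572 kJ/s.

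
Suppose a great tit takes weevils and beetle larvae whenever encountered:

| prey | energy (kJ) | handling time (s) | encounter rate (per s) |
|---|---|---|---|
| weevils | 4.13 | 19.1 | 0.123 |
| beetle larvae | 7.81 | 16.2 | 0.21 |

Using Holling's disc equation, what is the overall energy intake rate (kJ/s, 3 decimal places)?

Energy encountered per unit search time: 0.123×4.13 + 0.21×7.81 = 2.148 kJ/s.
Handling time per unit search time: 0.123×19.1 + 0.21×16.2 = 5.751.
Rate = 2.148/(1 + 5.751) = 0.3182 kJ/s.

0.318 kJ/s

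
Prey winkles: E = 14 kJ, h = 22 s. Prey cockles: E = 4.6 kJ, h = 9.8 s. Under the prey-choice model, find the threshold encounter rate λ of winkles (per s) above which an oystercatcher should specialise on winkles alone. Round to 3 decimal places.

At the threshold, the rate on winkles alone equals the profitability of cockles: λ·14/(1 + λ·22) = 4.6/9.8 = 0.4694.
Rearranging, λ(14 − 0.4694×22) = 0.4694, so λ = 0.4694/3.673 = 0.1278 per s.

0.128 per s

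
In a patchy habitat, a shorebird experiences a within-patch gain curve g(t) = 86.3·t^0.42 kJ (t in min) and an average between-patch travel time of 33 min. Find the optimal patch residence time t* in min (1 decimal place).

23.9 min

Optimal t* satisfies g'(t*) = g(t*)/(T + t*).
g'(t) = 0.42·86.3·t^-0.58. Setting 0.42·86.3·t^-0.58 = 86.3·t^0.42/(33+t) gives 0.42(33+t) = t, so 0.58·t = 0.42×33.
t* = 0.42×33/0.58 = 23.9 min.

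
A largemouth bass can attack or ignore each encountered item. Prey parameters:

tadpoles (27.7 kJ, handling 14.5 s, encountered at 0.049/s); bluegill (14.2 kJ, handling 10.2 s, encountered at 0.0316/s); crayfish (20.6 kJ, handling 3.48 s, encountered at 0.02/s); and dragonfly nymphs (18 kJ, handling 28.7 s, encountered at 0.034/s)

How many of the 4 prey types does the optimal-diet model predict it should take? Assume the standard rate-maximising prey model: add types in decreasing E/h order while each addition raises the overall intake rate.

3

Profitabilities (E/h, kJ/s): crayfish 5.92, tadpoles 1.91, bluegill 1.39, dragonfly nymphs 0.627. Add prey in this order while the next type's profitability exceeds the intake rate on those already taken.
Rate on top 1: 0.3852. tadpoles: 1.91 > 0.3852 → include.
Rate on top 2: 0.9939. bluegill: 1.39 > 0.9939 → include.
Rate on top 3: 1.055. dragonfly nymphs: 0.627 < 1.055 → exclude; stop.
Optimal diet: crayfish, tadpoles, bluegill — 3 of 4 types.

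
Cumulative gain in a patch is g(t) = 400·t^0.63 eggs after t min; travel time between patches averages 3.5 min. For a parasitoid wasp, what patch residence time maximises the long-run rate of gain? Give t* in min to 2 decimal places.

5.96 min

Maximise g(t)/(T+t): set derivative to zero → g'(t)(T+t) = g(t).
g'(t) = 0.63·400·t^-0.37. Setting 0.63·400·t^-0.37 = 400·t^0.63/(3.5+t) gives 0.63(3.5+t) = t, so 0.37·t = 0.63×3.5.
t* = 0.63×3.5/0.37 = 5.959 min.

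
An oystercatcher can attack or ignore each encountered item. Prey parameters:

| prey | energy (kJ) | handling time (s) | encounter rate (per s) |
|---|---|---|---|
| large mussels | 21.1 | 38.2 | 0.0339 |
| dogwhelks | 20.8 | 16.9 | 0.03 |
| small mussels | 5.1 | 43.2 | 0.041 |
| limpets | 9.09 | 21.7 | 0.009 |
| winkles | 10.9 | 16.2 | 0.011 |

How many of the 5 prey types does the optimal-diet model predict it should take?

Rank by E/h (kJ/s): dogwhelks 1.23, winkles 0.673, large mussels 0.552, limpets 0.419, small mussels 0.118. Include each in turn until the next type's E/h falls below the running intake rate.
Rate on top 1: 0.4141. winkles: 0.673 > 0.4141 → include.
Rate on top 2: 0.4414. large mussels: 0.552 > 0.4414 → include.
Rate on top 3: 0.4896. limpets: 0.419 < 0.4896 → exclude; stop.
Optimal diet: dogwhelks, winkles, large mussels — 3 of 5 types.

3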